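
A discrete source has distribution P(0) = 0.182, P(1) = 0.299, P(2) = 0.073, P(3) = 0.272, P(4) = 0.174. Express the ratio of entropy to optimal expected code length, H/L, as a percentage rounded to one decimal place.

97.6%

Entropy H = −Σ p log₂ p ≈ 2.1937 bits.
Huffman merges: 73/1000+87/500→247/1000; 91/500+247/1000→429/1000; 34/125+299/1000→571/1000; 429/1000+571/1000→1. L = 2247/1000 ≈ 2.2470.
Efficiency = H/L = 2.1937/2.2470 = 97.6%.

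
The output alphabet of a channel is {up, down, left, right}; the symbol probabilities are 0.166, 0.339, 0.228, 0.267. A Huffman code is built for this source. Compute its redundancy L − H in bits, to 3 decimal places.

Entropy H = −Σ p log₂ p ≈ 1.9541 bits.
Huffman merges: 83/500+57/250→197/500; 267/1000+339/1000→303/500; 197/500+303/500→1. L = 2 ≈ 2.0000.
L − H = 2.0000 − 1.9541 = 0.046 bits.

0.046 bits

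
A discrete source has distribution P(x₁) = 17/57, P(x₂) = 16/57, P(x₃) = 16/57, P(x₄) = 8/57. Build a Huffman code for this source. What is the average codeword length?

2 bits/symbol

Repeatedly combine the two least-probable nodes; the expected code length is the sum of the merged weights.
merge 8/57 + 16/57 → 8/19
merge 16/57 + 17/57 → 11/19
merge 8/19 + 11/19 → 1
L = 8/19 + 11/19 + 1 = 2 bits/symbol.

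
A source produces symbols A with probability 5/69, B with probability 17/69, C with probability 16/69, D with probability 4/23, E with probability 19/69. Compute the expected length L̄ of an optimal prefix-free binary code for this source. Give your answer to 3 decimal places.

2.246 bits/symbol

Repeatedly combine the two least-probable nodes; the expected code length is the sum of the merged weights.
merge 5/69 + 4/23 → 17/69
merge 16/69 + 17/69 → 11/23
merge 17/69 + 19/69 → 12/23
merge 11/23 + 12/23 → 1
L = 17/69 + 11/23 + 12/23 + 1 = 155/69 ≈ 2.246 bits/symbol.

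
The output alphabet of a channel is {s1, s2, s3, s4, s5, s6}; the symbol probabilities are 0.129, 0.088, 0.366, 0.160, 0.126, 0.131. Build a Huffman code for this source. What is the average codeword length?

Repeatedly combine the two least-probable nodes; the expected code length is the sum of the merged weights.
merge 11/125 + 63/500 → 107/500
merge 129/1000 + 131/1000 → 13/50
merge 4/25 + 107/500 → 187/500
merge 13/50 + 183/500 → 313/500
merge 187/500 + 313/500 → 1
L = 107/500 + 13/50 + 187/500 + 313/500 + 1 = 1237/500 = 2.474 bits/symbol.

2.474 bits/symbol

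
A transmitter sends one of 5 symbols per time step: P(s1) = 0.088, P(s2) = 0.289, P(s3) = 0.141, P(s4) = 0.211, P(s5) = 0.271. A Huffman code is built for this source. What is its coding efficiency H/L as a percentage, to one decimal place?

Entropy H = −Σ p log₂ p ≈ 2.2087 bits.
Huffman merges: 11/125+141/1000→229/1000; 211/1000+229/1000→11/25; 271/1000+289/1000→14/25; 11/25+14/25→1. L = 2229/1000 ≈ 2.2290.
Efficiency = H/L = 2.2087/2.2290 = 99.1%.

99.1%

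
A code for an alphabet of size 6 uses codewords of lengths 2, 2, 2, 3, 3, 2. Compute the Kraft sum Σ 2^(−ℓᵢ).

1.25

With common denominator 2^3 = 8: Σ 2^(−ℓᵢ) = 2/8 + 2/8 + 2/8 + 1/8 + 1/8 + 2/8 = 10/8 = 1.25.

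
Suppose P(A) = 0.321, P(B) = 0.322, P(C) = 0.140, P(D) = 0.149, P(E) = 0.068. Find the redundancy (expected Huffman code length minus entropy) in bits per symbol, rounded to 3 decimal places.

Entropy H = −Σ p log₂ p ≈ 2.1227 bits.
Huffman merges: 17/250+7/50→26/125; 149/1000+26/125→357/1000; 321/1000+161/500→643/1000; 357/1000+643/1000→1. L = 276/125 ≈ 2.2080.
L − H = 2.2080 − 2.1227 = 0.085 bits.

0.085 bits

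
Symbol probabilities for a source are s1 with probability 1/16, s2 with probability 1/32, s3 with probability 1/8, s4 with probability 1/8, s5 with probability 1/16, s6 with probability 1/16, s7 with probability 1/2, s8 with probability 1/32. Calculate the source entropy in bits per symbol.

2.3125 bits

Each probability is a power of 1/2, so log₂(1/p) is an integer.
H = Σ p·log₂(1/p) = 1/16·4 + 1/32·5 + 1/8·3 + 1/8·3 + 1/16·4 + 1/16·4 + 1/2·1 + 1/32·5 = 2.3125 bits.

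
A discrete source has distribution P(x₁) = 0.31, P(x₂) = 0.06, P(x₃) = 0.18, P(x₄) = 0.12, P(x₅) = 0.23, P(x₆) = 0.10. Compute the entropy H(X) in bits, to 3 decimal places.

H = −Σ pᵢ log₂ pᵢ.
−0.31·log₂(0.31) = 0.5238
−0.06·log₂(0.06) = 0.2435
−0.18·log₂(0.18) = 0.4453
−0.12·log₂(0.12) = 0.3671
−0.23·log₂(0.23) = 0.4877
−0.10·log₂(0.10) = 0.3322
Sum ≈ 2.3996 → 2.400 bits.

2.400 bits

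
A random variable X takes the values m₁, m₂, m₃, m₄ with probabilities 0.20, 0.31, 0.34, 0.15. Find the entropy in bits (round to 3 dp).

1.928 bits

H = −Σ pᵢ log₂ pᵢ.
−0.20·log₂(0.20) = 0.4644
−0.31·log₂(0.31) = 0.5238
−0.34·log₂(0.34) = 0.5292
−0.15·log₂(0.15) = 0.4105
Sum ≈ 1.9279 → 1.928 bits.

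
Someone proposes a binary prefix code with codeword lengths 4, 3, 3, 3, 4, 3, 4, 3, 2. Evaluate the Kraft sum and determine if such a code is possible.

1.0625; no

With common denominator 2^4 = 16: Σ 2^(−ℓᵢ) = 1/16 + 2/16 + 2/16 + 2/16 + 1/16 + 2/16 + 1/16 + 2/16 + 4/16 = 17/16 = 1.0625.
Kraft's inequality requires Σ ≤ 1; here Σ = 1.0625 > 1, so no such prefix code exists.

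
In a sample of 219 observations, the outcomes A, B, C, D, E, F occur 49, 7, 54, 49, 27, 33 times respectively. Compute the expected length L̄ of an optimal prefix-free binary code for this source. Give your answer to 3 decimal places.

2.461 bits/symbol

Probabilities are the counts divided by 219.
Repeatedly combine the two least-probable nodes; the expected code length is the sum of the merged weights.
merge 7/219 + 9/73 → 34/219
merge 11/73 + 34/219 → 67/219
merge 49/219 + 49/219 → 98/219
merge 18/73 + 67/219 → 121/219
merge 98/219 + 121/219 → 1
L = 34/219 + 67/219 + 98/219 + 121/219 + 1 = 539/219 ≈ 2.461 bits/symbol.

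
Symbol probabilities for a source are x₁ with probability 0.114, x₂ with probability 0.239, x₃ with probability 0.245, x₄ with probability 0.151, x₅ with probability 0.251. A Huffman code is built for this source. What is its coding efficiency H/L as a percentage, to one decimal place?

Entropy H = −Σ p log₂ p ≈ 2.2602 bits.
Huffman merges: 57/500+151/1000→53/200; 239/1000+49/200→121/250; 251/1000+53/200→129/250; 121/250+129/250→1. L = 453/200 ≈ 2.2650.
Efficiency = H/L = 2.2602/2.2650 = 99.8%.

99.8%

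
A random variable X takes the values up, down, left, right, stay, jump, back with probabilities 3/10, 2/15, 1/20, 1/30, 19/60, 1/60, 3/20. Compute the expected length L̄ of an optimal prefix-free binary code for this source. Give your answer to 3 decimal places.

Repeatedly combine the two least-probable nodes; the expected code length is the sum of the merged weights.
merge 1/60 + 1/30 → 1/20
merge 1/20 + 1/20 → 1/10
merge 1/10 + 2/15 → 7/30
merge 3/20 + 7/30 → 23/60
merge 3/10 + 19/60 → 37/60
merge 23/60 + 37/60 → 1
L = 1/20 + 1/10 + 7/30 + 23/60 + 37/60 + 1 = 143/60 ≈ 2.383 bits/symbol.

2.383 bits/symbol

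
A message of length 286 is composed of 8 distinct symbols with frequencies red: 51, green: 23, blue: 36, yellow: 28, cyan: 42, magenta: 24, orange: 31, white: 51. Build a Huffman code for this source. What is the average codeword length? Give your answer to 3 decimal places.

2.986 bits/symbol

Probabilities are the counts divided by 286.
Repeatedly combine the two least-probable nodes; the expected code length is the sum of the merged weights.
merge 23/286 + 12/143 → 47/286
merge 14/143 + 31/286 → 59/286
merge 18/143 + 21/143 → 3/11
merge 47/286 + 51/286 → 49/143
merge 51/286 + 59/286 → 5/13
merge 3/11 + 49/143 → 8/13
merge 5/13 + 8/13 → 1
L = 47/286 + 59/286 + 3/11 + 49/143 + 5/13 + 8/13 + 1 = 427/143 ≈ 2.986 bits/symbol.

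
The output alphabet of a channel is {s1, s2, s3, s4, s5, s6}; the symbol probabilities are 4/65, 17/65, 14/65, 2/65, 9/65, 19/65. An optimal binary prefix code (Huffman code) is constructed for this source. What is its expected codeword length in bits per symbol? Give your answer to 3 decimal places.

Repeatedly combine the two least-probable nodes; the expected code length is the sum of the merged weights.
merge 2/65 + 4/65 → 6/65
merge 6/65 + 9/65 → 3/13
merge 14/65 + 3/13 → 29/65
merge 17/65 + 19/65 → 36/65
merge 29/65 + 36/65 → 1
L = 6/65 + 3/13 + 29/65 + 36/65 + 1 = 151/65 ≈ 2.323 bits/symbol.

2.323 bits/symbol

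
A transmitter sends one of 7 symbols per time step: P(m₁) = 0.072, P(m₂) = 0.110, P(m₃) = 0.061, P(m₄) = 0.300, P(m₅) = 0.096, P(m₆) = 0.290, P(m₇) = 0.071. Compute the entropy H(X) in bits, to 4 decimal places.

H = −Σ pᵢ log₂ pᵢ.
−0.072·log₂(0.072) = 0.2733
−0.110·log₂(0.110) = 0.3503
−0.061·log₂(0.061) = 0.2461
−0.300·log₂(0.300) = 0.5211
−0.096·log₂(0.096) = 0.3246
−0.290·log₂(0.290) = 0.5179
−0.071·log₂(0.071) = 0.2709
Sum ≈ 2.5042 → 2.5042 bits.

2.5042 bits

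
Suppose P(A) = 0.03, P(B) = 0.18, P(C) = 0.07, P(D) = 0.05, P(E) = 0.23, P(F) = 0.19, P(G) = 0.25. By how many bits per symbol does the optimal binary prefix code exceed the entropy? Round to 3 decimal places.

Entropy H = −Σ p log₂ p ≈ 2.5246 bits.
Huffman merges: 3/100+1/20→2/25; 7/100+2/25→3/20; 3/20+9/50→33/100; 19/100+23/100→21/50; 1/4+33/100→29/50; 21/50+29/50→1. L = 64/25 ≈ 2.5600.
L − H = 2.5600 − 2.5246 = 0.035 bits.

0.035 bits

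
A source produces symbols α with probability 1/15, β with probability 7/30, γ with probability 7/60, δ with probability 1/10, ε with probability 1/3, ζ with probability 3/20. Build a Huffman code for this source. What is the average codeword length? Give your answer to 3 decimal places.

Repeatedly combine the two least-probable nodes; the expected code length is the sum of the merged weights.
merge 1/15 + 1/10 → 1/6
merge 7/60 + 3/20 → 4/15
merge 1/6 + 7/30 → 2/5
merge 4/15 + 1/3 → 3/5
merge 2/5 + 3/5 → 1
L = 1/6 + 4/15 + 2/5 + 3/5 + 1 = 73/30 ≈ 2.433 bits/symbol.

2.433 bits/symbol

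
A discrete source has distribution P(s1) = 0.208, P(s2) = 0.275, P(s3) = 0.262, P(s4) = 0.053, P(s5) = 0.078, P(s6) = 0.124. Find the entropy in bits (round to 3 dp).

H = −Σ pᵢ log₂ pᵢ.
−0.208·log₂(0.208) = 0.4712
−0.275·log₂(0.275) = 0.5122
−0.262·log₂(0.262) = 0.5063
−0.053·log₂(0.053) = 0.2246
−0.078·log₂(0.078) = 0.2871
−0.124·log₂(0.124) = 0.3734
Sum ≈ 2.3748 → 2.375 bits.

2.375 bits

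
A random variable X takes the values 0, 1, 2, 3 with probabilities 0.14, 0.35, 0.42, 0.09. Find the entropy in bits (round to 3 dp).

1.766 bits

H = −Σ pᵢ log₂ pᵢ.
−0.14·log₂(0.14) = 0.3971
−0.35·log₂(0.35) = 0.5301
−0.42·log₂(0.42) = 0.5256
−0.09·log₂(0.09) = 0.3127
Sum ≈ 1.7655 → 1.766 bits.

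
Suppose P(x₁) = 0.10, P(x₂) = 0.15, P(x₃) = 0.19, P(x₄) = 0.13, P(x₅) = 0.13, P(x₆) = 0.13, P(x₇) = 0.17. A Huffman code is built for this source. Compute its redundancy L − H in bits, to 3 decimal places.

0.030 bits

Entropy H = −Σ p log₂ p ≈ 2.7805 bits.
Huffman merges: 1/10+13/100→23/100; 13/100+13/100→13/50; 3/20+17/100→8/25; 19/100+23/100→21/50; 13/50+8/25→29/50; 21/50+29/50→1. L = 281/100 ≈ 2.8100.
L − H = 2.8100 − 2.7805 = 0.030 bits.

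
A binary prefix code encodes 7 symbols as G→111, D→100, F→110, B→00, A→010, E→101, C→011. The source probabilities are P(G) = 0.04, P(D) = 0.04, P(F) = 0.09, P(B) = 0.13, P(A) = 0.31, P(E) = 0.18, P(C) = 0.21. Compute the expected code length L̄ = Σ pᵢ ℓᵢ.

2.87 bits/symbol

L̄ = Σ pᵢ·ℓᵢ = 0.04·3 + 0.04·3 + 0.09·3 + 0.13·2 + 0.31·3 + 0.18·3 + 0.21·3 = 2.87 bits/symbol.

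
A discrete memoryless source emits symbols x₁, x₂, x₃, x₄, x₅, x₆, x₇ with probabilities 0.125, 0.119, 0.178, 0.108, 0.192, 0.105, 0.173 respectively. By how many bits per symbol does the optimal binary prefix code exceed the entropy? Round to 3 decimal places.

0.041 bits

Entropy H = −Σ p log₂ p ≈ 2.7669 bits.
Huffman merges: 21/200+27/250→213/1000; 119/1000+1/8→61/250; 173/1000+89/500→351/1000; 24/125+213/1000→81/200; 61/250+351/1000→119/200; 81/200+119/200→1. L = 351/125 ≈ 2.8080.
L − H = 2.8080 − 2.7669 = 0.041 bits.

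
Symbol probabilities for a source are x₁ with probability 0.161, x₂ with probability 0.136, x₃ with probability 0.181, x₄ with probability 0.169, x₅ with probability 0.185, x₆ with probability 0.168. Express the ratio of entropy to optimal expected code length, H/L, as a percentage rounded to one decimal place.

97.9%

Entropy H = −Σ p log₂ p ≈ 2.5782 bits.
Huffman merges: 17/125+161/1000→297/1000; 21/125+169/1000→337/1000; 181/1000+37/200→183/500; 297/1000+337/1000→317/500; 183/500+317/500→1. L = 1317/500 ≈ 2.6340.
Efficiency = H/L = 2.5782/2.6340 = 97.9%.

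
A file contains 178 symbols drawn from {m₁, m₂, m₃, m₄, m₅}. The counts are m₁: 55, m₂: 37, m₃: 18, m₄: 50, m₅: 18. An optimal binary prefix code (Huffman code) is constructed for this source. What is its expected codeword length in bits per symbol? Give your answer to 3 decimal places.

Probabilities are the counts divided by 178.
Repeatedly combine the two least-probable nodes; the expected code length is the sum of the merged weights.
merge 9/89 + 9/89 → 18/89
merge 18/89 + 37/178 → 73/178
merge 25/89 + 55/178 → 105/178
merge 73/178 + 105/178 → 1
L = 18/89 + 73/178 + 105/178 + 1 = 196/89 ≈ 2.202 bits/symbol.

2.202 bits/symbol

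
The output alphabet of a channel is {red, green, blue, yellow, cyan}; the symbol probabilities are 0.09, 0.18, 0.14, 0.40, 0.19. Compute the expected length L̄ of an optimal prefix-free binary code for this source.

Repeatedly combine the two least-probable nodes; the expected code length is the sum of the merged weights.
merge 9/100 + 7/50 → 23/100
merge 9/50 + 19/100 → 37/100
merge 23/100 + 37/100 → 3/5
merge 2/5 + 3/5 → 1
L = 23/100 + 37/100 + 3/5 + 1 = 11/5 = 2.2 bits/symbol.

2.2 bits/symbol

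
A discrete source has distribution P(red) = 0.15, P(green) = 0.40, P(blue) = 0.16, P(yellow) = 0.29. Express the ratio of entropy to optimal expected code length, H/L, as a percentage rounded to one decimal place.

Entropy H = −Σ p log₂ p ≈ 1.8802 bits.
Huffman merges: 3/20+4/25→31/100; 29/100+31/100→3/5; 2/5+3/5→1. L = 191/100 ≈ 1.9100.
Efficiency = H/L = 1.8802/1.9100 = 98.4%.

98.4%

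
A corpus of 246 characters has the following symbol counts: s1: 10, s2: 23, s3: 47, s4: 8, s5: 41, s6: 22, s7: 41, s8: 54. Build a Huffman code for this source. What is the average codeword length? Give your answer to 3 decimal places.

2.825 bits/symbol

Probabilities are the counts divided by 246.
Repeatedly combine the two least-probable nodes; the expected code length is the sum of the merged weights.
merge 4/123 + 5/123 → 3/41
merge 3/41 + 11/123 → 20/123
merge 23/246 + 20/123 → 21/82
merge 1/6 + 1/6 → 1/3
merge 47/246 + 9/41 → 101/246
merge 21/82 + 1/3 → 145/246
merge 101/246 + 145/246 → 1
L = 3/41 + 20/123 + 21/82 + 1/3 + 101/246 + 145/246 + 1 = 695/246 ≈ 2.825 bits/symbol.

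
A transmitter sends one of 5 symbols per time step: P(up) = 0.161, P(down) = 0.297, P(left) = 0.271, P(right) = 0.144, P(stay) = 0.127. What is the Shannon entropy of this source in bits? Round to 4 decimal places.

2.2356 bits

H = −Σ pᵢ log₂ pᵢ.
−0.161·log₂(0.161) = 0.4242
−0.297·log₂(0.297) = 0.5202
−0.271·log₂(0.271) = 0.5105
−0.144·log₂(0.144) = 0.4026
−0.127·log₂(0.127) = 0.3781
Sum ≈ 2.2356 → 2.2356 bits.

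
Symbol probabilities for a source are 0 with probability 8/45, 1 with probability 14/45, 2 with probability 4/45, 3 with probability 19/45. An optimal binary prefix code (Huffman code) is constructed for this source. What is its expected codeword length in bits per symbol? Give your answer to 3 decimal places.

Repeatedly combine the two least-probable nodes; the expected code length is the sum of the merged weights.
merge 4/45 + 8/45 → 4/15
merge 4/15 + 14/45 → 26/45
merge 19/45 + 26/45 → 1
L = 4/15 + 26/45 + 1 = 83/45 ≈ 1.844 bits/symbol.

1.844 bits/symbol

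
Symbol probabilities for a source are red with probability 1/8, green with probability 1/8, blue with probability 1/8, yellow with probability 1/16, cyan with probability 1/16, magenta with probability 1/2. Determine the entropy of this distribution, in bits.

2.125 bits

Each probability is a power of 1/2, so log₂(1/p) is an integer.
H = Σ p·log₂(1/p) = 1/8·3 + 1/8·3 + 1/8·3 + 1/16·4 + 1/16·4 + 1/2·1 = 2.125 bits.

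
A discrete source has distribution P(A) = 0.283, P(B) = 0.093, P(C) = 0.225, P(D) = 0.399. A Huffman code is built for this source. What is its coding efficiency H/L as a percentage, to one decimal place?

Entropy H = −Σ p log₂ p ≈ 1.8471 bits.
Huffman merges: 93/1000+9/40→159/500; 283/1000+159/500→601/1000; 399/1000+601/1000→1. L = 1919/1000 ≈ 1.9190.
Efficiency = H/L = 1.8471/1.9190 = 96.3%.

96.3%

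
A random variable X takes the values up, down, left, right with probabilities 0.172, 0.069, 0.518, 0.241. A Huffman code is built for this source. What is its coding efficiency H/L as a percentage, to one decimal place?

98.0%

Entropy H = −Σ p log₂ p ≈ 1.6893 bits.
Huffman merges: 69/1000+43/250→241/1000; 241/1000+241/1000→241/500; 241/500+259/500→1. L = 1723/1000 ≈ 1.7230.
Efficiency = H/L = 1.6893/1.7230 = 98.0%.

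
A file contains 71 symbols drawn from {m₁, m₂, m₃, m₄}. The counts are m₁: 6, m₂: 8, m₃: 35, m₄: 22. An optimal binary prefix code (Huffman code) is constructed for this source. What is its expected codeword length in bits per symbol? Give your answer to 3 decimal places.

Probabilities are the counts divided by 71.
Repeatedly combine the two least-probable nodes; the expected code length is the sum of the merged weights.
merge 6/71 + 8/71 → 14/71
merge 14/71 + 22/71 → 36/71
merge 35/71 + 36/71 → 1
L = 14/71 + 36/71 + 1 = 121/71 ≈ 1.704 bits/symbol.

1.704 bits/symbol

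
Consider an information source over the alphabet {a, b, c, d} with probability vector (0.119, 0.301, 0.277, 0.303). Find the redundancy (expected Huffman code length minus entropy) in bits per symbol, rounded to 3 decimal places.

Entropy H = −Σ p log₂ p ≈ 1.9218 bits.
Huffman merges: 119/1000+277/1000→99/250; 301/1000+303/1000→151/250; 99/250+151/250→1. L = 2 ≈ 2.0000.
L − H = 2.0000 − 1.9218 = 0.078 bits.

0.078 bits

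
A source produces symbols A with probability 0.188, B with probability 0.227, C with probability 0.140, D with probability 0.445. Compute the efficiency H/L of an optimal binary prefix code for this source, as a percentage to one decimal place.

Entropy H = −Σ p log₂ p ≈ 1.8558 bits.
Huffman merges: 7/50+47/250→41/125; 227/1000+41/125→111/200; 89/200+111/200→1. L = 1883/1000 ≈ 1.8830.
Efficiency = H/L = 1.8558/1.8830 = 98.6%.

98.6%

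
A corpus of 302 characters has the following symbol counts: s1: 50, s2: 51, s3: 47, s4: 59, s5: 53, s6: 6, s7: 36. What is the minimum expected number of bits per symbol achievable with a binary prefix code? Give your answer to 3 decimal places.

Probabilities are the counts divided by 302.
Repeatedly combine the two least-probable nodes; the expected code length is the sum of the merged weights.
merge 3/151 + 18/151 → 21/151
merge 21/151 + 47/302 → 89/302
merge 25/151 + 51/302 → 101/302
merge 53/302 + 59/302 → 56/151
merge 89/302 + 101/302 → 95/151
merge 56/151 + 95/151 → 1
L = 21/151 + 89/302 + 101/302 + 56/151 + 95/151 + 1 = 418/151 ≈ 2.768 bits/symbol.

2.768 bits/symbol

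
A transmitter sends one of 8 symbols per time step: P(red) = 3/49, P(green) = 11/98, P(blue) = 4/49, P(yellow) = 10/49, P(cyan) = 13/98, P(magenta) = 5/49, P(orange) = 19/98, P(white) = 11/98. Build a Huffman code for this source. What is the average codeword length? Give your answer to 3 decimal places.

Repeatedly combine the two least-probable nodes; the expected code length is the sum of the merged weights.
merge 3/49 + 4/49 → 1/7
merge 5/49 + 11/98 → 3/14
merge 11/98 + 13/98 → 12/49
merge 1/7 + 19/98 → 33/98
merge 10/49 + 3/14 → 41/98
merge 12/49 + 33/98 → 57/98
merge 41/98 + 57/98 → 1
L = 1/7 + 3/14 + 12/49 + 33/98 + 41/98 + 57/98 + 1 = 144/49 ≈ 2.939 bits/symbol.

2.939 bits/symbol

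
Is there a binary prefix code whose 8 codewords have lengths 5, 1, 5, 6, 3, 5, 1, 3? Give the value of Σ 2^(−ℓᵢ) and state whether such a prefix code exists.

With common denominator 2^6 = 64: Σ 2^(−ℓᵢ) = 2/64 + 32/64 + 2/64 + 1/64 + 8/64 + 2/64 + 32/64 + 8/64 = 87/64 = 1.359375.
Kraft's inequality requires Σ ≤ 1; here Σ = 1.359375 > 1, so no such prefix code exists.

1.359375; no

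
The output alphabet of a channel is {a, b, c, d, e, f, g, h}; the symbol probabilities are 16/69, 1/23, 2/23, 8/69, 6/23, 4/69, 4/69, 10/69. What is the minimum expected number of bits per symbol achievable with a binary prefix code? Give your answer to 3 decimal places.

Repeatedly combine the two least-probable nodes; the expected code length is the sum of the merged weights.
merge 1/23 + 4/69 → 7/69
merge 4/69 + 2/23 → 10/69
merge 7/69 + 8/69 → 5/23
merge 10/69 + 10/69 → 20/69
merge 5/23 + 16/69 → 31/69
merge 6/23 + 20/69 → 38/69
merge 31/69 + 38/69 → 1
L = 7/69 + 10/69 + 5/23 + 20/69 + 31/69 + 38/69 + 1 = 190/69 ≈ 2.754 bits/symbol.

2.754 bits/symbol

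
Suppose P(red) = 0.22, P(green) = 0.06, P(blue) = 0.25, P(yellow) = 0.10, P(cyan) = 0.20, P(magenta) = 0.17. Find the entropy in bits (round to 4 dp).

H = −Σ pᵢ log₂ pᵢ.
−0.22·log₂(0.22) = 0.4806
−0.06·log₂(0.06) = 0.2435
−0.25·log₂(0.25) = 0.5000
−0.10·log₂(0.10) = 0.3322
−0.20·log₂(0.20) = 0.4644
−0.17·log₂(0.17) = 0.4346
Sum ≈ 2.4553 → 2.4553 bits.

2.4553 bits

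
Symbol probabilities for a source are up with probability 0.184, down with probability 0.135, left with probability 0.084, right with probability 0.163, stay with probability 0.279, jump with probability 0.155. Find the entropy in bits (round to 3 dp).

2.497 bits

H = −Σ pᵢ log₂ pᵢ.
−0.184·log₂(0.184) = 0.4494
−0.135·log₂(0.135) = 0.3900
−0.084·log₂(0.084) = 0.3002
−0.163·log₂(0.163) = 0.4266
−0.279·log₂(0.279) = 0.5138
−0.155·log₂(0.155) = 0.4169
Sum ≈ 2.4969 → 2.497 bits.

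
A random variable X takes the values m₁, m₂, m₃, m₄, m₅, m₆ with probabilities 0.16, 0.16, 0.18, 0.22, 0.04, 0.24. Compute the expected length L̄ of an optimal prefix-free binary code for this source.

2.54 bits/symbol

Repeatedly combine the two least-probable nodes; the expected code length is the sum of the merged weights.
merge 1/25 + 4/25 → 1/5
merge 4/25 + 9/50 → 17/50
merge 1/5 + 11/50 → 21/50
merge 6/25 + 17/50 → 29/50
merge 21/50 + 29/50 → 1
L = 1/5 + 17/50 + 21/50 + 29/50 + 1 = 127/50 = 2.54 bits/symbol.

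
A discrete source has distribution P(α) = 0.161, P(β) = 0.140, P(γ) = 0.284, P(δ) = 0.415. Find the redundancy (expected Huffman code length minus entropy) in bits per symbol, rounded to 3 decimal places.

0.022 bits

Entropy H = −Σ p log₂ p ≈ 1.8636 bits.
Huffman merges: 7/50+161/1000→301/1000; 71/250+301/1000→117/200; 83/200+117/200→1. L = 943/500 ≈ 1.8860.
L − H = 1.8860 − 1.8636 = 0.022 bits.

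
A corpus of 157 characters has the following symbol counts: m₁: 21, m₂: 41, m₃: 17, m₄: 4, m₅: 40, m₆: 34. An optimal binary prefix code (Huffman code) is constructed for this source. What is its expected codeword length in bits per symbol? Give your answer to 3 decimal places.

Probabilities are the counts divided by 157.
Repeatedly combine the two least-probable nodes; the expected code length is the sum of the merged weights.
merge 4/157 + 17/157 → 21/157
merge 21/157 + 21/157 → 42/157
merge 34/157 + 40/157 → 74/157
merge 41/157 + 42/157 → 83/157
merge 74/157 + 83/157 → 1
L = 21/157 + 42/157 + 74/157 + 83/157 + 1 = 377/157 ≈ 2.401 bits/symbol.

2.401 bits/symbol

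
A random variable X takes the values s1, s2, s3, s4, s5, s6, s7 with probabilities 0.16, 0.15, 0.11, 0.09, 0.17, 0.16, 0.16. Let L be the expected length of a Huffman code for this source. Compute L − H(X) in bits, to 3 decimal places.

0.053 bits

Entropy H = −Σ p log₂ p ≈ 2.7771 bits.
Huffman merges: 9/100+11/100→1/5; 3/20+4/25→31/100; 4/25+4/25→8/25; 17/100+1/5→37/100; 31/100+8/25→63/100; 37/100+63/100→1. L = 283/100 ≈ 2.8300.
L − H = 2.8300 − 2.7771 = 0.053 bits.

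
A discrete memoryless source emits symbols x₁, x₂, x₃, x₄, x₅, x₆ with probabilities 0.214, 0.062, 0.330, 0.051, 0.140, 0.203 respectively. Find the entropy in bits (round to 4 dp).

H = −Σ pᵢ log₂ pᵢ.
−0.214·log₂(0.214) = 0.4760
−0.062·log₂(0.062) = 0.2487
−0.330·log₂(0.330) = 0.5278
−0.051·log₂(0.051) = 0.2190
−0.140·log₂(0.140) = 0.3971
−0.203·log₂(0.203) = 0.4670
Sum ≈ 2.3356 → 2.3356 bits.

2.3356 bits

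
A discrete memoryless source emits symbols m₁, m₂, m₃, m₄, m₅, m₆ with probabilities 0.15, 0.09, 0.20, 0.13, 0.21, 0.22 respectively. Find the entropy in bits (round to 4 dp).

2.5236 bits

H = −Σ pᵢ log₂ pᵢ.
−0.15·log₂(0.15) = 0.4105
−0.09·log₂(0.09) = 0.3127
−0.20·log₂(0.20) = 0.4644
−0.13·log₂(0.13) = 0.3826
−0.21·log₂(0.21) = 0.4728
−0.22·log₂(0.22) = 0.4806
Sum ≈ 2.5236 → 2.5236 bits.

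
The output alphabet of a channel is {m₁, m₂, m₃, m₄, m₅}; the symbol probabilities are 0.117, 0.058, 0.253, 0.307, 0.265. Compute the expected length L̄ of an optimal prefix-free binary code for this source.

2.175 bits/symbol

Repeatedly combine the two least-probable nodes; the expected code length is the sum of the merged weights.
merge 29/500 + 117/1000 → 7/40
merge 7/40 + 253/1000 → 107/250
merge 53/200 + 307/1000 → 143/250
merge 107/250 + 143/250 → 1
L = 7/40 + 107/250 + 143/250 + 1 = 87/40 = 2.175 bits/symbol.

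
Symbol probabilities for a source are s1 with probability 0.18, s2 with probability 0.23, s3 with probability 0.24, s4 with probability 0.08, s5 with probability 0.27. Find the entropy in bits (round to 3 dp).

2.229 bits

H = −Σ pᵢ log₂ pᵢ.
−0.18·log₂(0.18) = 0.4453
−0.23·log₂(0.23) = 0.4877
−0.24·log₂(0.24) = 0.4941
−0.08·log₂(0.08) = 0.2915
−0.27·log₂(0.27) = 0.5100
Sum ≈ 2.2286 → 2.229 bits.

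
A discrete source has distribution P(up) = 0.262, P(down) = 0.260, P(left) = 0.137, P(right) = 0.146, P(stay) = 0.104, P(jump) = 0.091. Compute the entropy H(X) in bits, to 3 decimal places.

H = −Σ pᵢ log₂ pᵢ.
−0.262·log₂(0.262) = 0.5063
−0.260·log₂(0.260) = 0.5053
−0.137·log₂(0.137) = 0.3929
−0.146·log₂(0.146) = 0.4053
−0.104·log₂(0.104) = 0.3396
−0.091·log₂(0.091) = 0.3147
Sum ≈ 2.4640 → 2.464 bits.

2.464 bits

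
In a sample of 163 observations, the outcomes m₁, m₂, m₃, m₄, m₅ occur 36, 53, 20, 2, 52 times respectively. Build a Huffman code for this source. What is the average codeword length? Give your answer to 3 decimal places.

Probabilities are the counts divided by 163.
Repeatedly combine the two least-probable nodes; the expected code length is the sum of the merged weights.
merge 2/163 + 20/163 → 22/163
merge 22/163 + 36/163 → 58/163
merge 52/163 + 53/163 → 105/163
merge 58/163 + 105/163 → 1
L = 22/163 + 58/163 + 105/163 + 1 = 348/163 ≈ 2.135 bits/symbol.

2.135 bits/symbol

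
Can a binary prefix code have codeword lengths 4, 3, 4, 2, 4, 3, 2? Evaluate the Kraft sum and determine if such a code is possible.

With common denominator 2^4 = 16: Σ 2^(−ℓᵢ) = 1/16 + 2/16 + 1/16 + 4/16 + 1/16 + 2/16 + 4/16 = 15/16 = 0.9375.
Kraft's inequality requires Σ ≤ 1; here Σ = 0.9375 ≤ 1, so such a prefix code exists.

0.9375; yes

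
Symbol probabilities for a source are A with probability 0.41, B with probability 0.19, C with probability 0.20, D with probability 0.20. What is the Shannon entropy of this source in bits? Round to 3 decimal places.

1.911 bits

H = −Σ pᵢ log₂ pᵢ.
−0.41·log₂(0.41) = 0.5274
−0.19·log₂(0.19) = 0.4552
−0.20·log₂(0.20) = 0.4644
−0.20·log₂(0.20) = 0.4644
Sum ≈ 1.9114 → 1.911 bits.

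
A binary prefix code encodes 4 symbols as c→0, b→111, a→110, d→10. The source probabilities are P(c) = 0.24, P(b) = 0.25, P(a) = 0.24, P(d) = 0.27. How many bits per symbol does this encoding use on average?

L̄ = Σ pᵢ·ℓᵢ = 0.24·1 + 0.25·3 + 0.24·3 + 0.27·2 = 2.25 bits/symbol.

2.25 bits/symbol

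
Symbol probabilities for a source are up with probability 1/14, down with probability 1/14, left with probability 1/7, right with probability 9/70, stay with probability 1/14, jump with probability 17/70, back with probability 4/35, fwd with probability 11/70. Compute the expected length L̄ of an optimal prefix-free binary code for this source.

Repeatedly combine the two least-probable nodes; the expected code length is the sum of the merged weights.
merge 1/14 + 1/14 → 1/7
merge 1/14 + 4/35 → 13/70
merge 9/70 + 1/7 → 19/70
merge 1/7 + 11/70 → 3/10
merge 13/70 + 17/70 → 3/7
merge 19/70 + 3/10 → 4/7
merge 3/7 + 4/7 → 1
L = 1/7 + 13/70 + 19/70 + 3/10 + 3/7 + 4/7 + 1 = 29/10 = 2.9 bits/symbol.

2.9 bits/symbol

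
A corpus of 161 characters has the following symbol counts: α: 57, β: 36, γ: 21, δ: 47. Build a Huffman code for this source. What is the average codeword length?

Probabilities are the counts divided by 161.
Repeatedly combine the two least-probable nodes; the expected code length is the sum of the merged weights.
merge 3/23 + 36/161 → 57/161
merge 47/161 + 57/161 → 104/161
merge 57/161 + 104/161 → 1
L = 57/161 + 104/161 + 1 = 2 bits/symbol.

2 bits/symbol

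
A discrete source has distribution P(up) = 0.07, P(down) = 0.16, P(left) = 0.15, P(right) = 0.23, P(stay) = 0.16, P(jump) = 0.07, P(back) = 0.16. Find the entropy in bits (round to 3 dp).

H = −Σ pᵢ log₂ pᵢ.
−0.07·log₂(0.07) = 0.2686
−0.16·log₂(0.16) = 0.4230
−0.15·log₂(0.15) = 0.4105
−0.23·log₂(0.23) = 0.4877
−0.16·log₂(0.16) = 0.4230
−0.07·log₂(0.07) = 0.2686
−0.16·log₂(0.16) = 0.4230
Sum ≈ 2.7044 → 2.704 bits.

2.704 bits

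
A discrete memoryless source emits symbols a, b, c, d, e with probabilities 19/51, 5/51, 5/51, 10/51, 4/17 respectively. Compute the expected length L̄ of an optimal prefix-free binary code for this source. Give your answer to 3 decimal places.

Repeatedly combine the two least-probable nodes; the expected code length is the sum of the merged weights.
merge 5/51 + 5/51 → 10/51
merge 10/51 + 10/51 → 20/51
merge 4/17 + 19/51 → 31/51
merge 20/51 + 31/51 → 1
L = 10/51 + 20/51 + 31/51 + 1 = 112/51 ≈ 2.196 bits/symbol.

2.196 bits/symbol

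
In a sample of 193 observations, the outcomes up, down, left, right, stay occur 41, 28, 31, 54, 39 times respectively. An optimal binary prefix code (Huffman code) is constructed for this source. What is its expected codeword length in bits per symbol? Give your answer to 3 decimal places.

2.306 bits/symbol

Probabilities are the counts divided by 193.
Repeatedly combine the two least-probable nodes; the expected code length is the sum of the merged weights.
merge 28/193 + 31/193 → 59/193
merge 39/193 + 41/193 → 80/193
merge 54/193 + 59/193 → 113/193
merge 80/193 + 113/193 → 1
L = 59/193 + 80/193 + 113/193 + 1 = 445/193 ≈ 2.306 bits/symbol.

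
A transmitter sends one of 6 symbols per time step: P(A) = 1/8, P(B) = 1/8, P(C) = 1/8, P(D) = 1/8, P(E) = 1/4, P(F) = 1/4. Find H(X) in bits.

Each probability is a power of 1/2, so log₂(1/p) is an integer.
H = Σ p·log₂(1/p) = 1/8·3 + 1/8·3 + 1/8·3 + 1/8·3 + 1/4·2 + 1/4·2 = 2.5 bits.

2.5 bits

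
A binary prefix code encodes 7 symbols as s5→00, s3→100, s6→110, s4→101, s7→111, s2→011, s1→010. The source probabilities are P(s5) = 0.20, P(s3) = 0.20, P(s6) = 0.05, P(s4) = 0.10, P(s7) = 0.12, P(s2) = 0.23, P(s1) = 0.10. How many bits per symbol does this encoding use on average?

L̄ = Σ pᵢ·ℓᵢ = 0.20·2 + 0.20·3 + 0.05·3 + 0.10·3 + 0.12·3 + 0.23·3 + 0.10·3 = 2.8 bits/symbol.

2.8 bits/symbol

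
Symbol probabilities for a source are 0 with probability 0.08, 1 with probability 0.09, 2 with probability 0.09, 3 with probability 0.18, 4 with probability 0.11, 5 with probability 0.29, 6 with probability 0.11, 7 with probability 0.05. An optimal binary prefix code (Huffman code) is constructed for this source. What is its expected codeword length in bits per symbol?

Repeatedly combine the two least-probable nodes; the expected code length is the sum of the merged weights.
merge 1/20 + 2/25 → 13/100
merge 9/100 + 9/100 → 9/50
merge 11/100 + 11/100 → 11/50
merge 13/100 + 9/50 → 31/100
merge 9/50 + 11/50 → 2/5
merge 29/100 + 31/100 → 3/5
merge 2/5 + 3/5 → 1
L = 13/100 + 9/50 + 11/50 + 31/100 + 2/5 + 3/5 + 1 = 71/25 = 2.84 bits/symbol.

2.84 bits/symbol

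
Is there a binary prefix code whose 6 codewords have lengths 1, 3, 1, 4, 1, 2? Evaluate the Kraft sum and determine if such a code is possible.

With common denominator 2^4 = 16: Σ 2^(−ℓᵢ) = 8/16 + 2/16 + 8/16 + 1/16 + 8/16 + 4/16 = 31/16 = 1.9375.
Kraft's inequality requires Σ ≤ 1; here Σ = 1.9375 > 1, so no such prefix code exists.

1.9375; no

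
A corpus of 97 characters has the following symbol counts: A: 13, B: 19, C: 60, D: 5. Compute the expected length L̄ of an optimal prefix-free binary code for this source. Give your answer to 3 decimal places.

1.567 bits/symbol

Probabilities are the counts divided by 97.
Repeatedly combine the two least-probable nodes; the expected code length is the sum of the merged weights.
merge 5/97 + 13/97 → 18/97
merge 18/97 + 19/97 → 37/97
merge 37/97 + 60/97 → 1
L = 18/97 + 37/97 + 1 = 152/97 ≈ 1.567 bits/symbol.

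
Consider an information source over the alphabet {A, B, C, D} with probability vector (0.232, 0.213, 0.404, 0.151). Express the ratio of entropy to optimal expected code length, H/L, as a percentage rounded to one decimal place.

Entropy H = −Σ p log₂ p ≈ 1.9043 bits.
Huffman merges: 151/1000+213/1000→91/250; 29/125+91/250→149/250; 101/250+149/250→1. L = 49/25 ≈ 1.9600.
Efficiency = H/L = 1.9043/1.9600 = 97.2%.

97.2%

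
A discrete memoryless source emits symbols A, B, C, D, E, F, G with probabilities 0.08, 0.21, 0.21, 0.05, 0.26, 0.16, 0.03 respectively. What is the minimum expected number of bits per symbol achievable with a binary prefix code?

Repeatedly combine the two least-probable nodes; the expected code length is the sum of the merged weights.
merge 3/100 + 1/20 → 2/25
merge 2/25 + 2/25 → 4/25
merge 4/25 + 4/25 → 8/25
merge 21/100 + 21/100 → 21/50
merge 13/50 + 8/25 → 29/50
merge 21/50 + 29/50 → 1
L = 2/25 + 4/25 + 8/25 + 21/50 + 29/50 + 1 = 64/25 = 2.56 bits/symbol.

2.56 bits/symbol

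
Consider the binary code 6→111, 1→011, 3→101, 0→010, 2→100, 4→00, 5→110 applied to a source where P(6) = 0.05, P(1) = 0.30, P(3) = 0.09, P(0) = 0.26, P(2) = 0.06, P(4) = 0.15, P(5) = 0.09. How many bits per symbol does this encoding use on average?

L̄ = Σ pᵢ·ℓᵢ = 0.05·3 + 0.30·3 + 0.09·3 + 0.26·3 + 0.06·3 + 0.15·2 + 0.09·3 = 2.85 bits/symbol.

2.85 bits/symbol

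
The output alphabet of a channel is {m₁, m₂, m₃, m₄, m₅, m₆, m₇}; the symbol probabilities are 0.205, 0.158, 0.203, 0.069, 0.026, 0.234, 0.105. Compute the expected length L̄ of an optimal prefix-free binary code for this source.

Repeatedly combine the two least-probable nodes; the expected code length is the sum of the merged weights.
merge 13/500 + 69/1000 → 19/200
merge 19/200 + 21/200 → 1/5
merge 79/500 + 1/5 → 179/500
merge 203/1000 + 41/200 → 51/125
merge 117/500 + 179/500 → 74/125
merge 51/125 + 74/125 → 1
L = 19/200 + 1/5 + 179/500 + 51/125 + 74/125 + 1 = 2653/1000 = 2.653 bits/symbol.

2.653 bits/symbol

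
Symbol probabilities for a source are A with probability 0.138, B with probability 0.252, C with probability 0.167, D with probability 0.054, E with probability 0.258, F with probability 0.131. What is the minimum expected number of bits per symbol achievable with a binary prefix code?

Repeatedly combine the two least-probable nodes; the expected code length is the sum of the merged weights.
merge 27/500 + 131/1000 → 37/200
merge 69/500 + 167/1000 → 61/200
merge 37/200 + 63/250 → 437/1000
merge 129/500 + 61/200 → 563/1000
merge 437/1000 + 563/1000 → 1
L = 37/200 + 61/200 + 437/1000 + 563/1000 + 1 = 249/100 = 2.49 bits/symbol.

2.49 bits/symbol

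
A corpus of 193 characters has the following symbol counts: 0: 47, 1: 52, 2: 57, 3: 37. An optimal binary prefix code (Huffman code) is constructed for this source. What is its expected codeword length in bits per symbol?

2 bits/symbol

Probabilities are the counts divided by 193.
Repeatedly combine the two least-probable nodes; the expected code length is the sum of the merged weights.
merge 37/193 + 47/193 → 84/193
merge 52/193 + 57/193 → 109/193
merge 84/193 + 109/193 → 1
L = 84/193 + 109/193 + 1 = 2 bits/symbol.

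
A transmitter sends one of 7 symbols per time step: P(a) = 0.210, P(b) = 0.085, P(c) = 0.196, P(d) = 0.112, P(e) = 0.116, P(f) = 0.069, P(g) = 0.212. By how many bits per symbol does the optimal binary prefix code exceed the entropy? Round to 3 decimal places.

0.041 bits

Entropy H = −Σ p log₂ p ≈ 2.6908 bits.
Huffman merges: 69/1000+17/200→77/500; 14/125+29/250→57/250; 77/500+49/250→7/20; 21/100+53/250→211/500; 57/250+7/20→289/500; 211/500+289/500→1. L = 683/250 ≈ 2.7320.
L − H = 2.7320 − 2.6908 = 0.041 bits.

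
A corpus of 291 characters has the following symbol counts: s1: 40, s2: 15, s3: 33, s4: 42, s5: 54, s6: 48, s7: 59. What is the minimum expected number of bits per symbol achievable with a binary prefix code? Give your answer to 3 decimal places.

Probabilities are the counts divided by 291.
Repeatedly combine the two least-probable nodes; the expected code length is the sum of the merged weights.
merge 5/97 + 11/97 → 16/97
merge 40/291 + 14/97 → 82/291
merge 16/97 + 16/97 → 32/97
merge 18/97 + 59/291 → 113/291
merge 82/291 + 32/97 → 178/291
merge 113/291 + 178/291 → 1
L = 16/97 + 82/291 + 32/97 + 113/291 + 178/291 + 1 = 808/291 ≈ 2.777 bits/symbol.

2.777 bits/symbol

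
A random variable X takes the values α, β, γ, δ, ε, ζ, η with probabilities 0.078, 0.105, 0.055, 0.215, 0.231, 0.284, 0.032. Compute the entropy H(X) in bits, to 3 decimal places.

H = −Σ pᵢ log₂ pᵢ.
−0.078·log₂(0.078) = 0.2871
−0.105·log₂(0.105) = 0.3414
−0.055·log₂(0.055) = 0.2301
−0.215·log₂(0.215) = 0.4768
−0.231·log₂(0.231) = 0.4883
−0.284·log₂(0.284) = 0.5158
−0.032·log₂(0.032) = 0.1589
Sum ≈ 2.4984 → 2.498 bits.

2.498 bits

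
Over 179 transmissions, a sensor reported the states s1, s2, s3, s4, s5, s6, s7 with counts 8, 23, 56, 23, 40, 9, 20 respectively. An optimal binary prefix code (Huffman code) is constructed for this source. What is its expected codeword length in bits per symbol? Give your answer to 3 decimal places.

2.559 bits/symbol

Probabilities are the counts divided by 179.
Repeatedly combine the two least-probable nodes; the expected code length is the sum of the merged weights.
merge 8/179 + 9/179 → 17/179
merge 17/179 + 20/179 → 37/179
merge 23/179 + 23/179 → 46/179
merge 37/179 + 40/179 → 77/179
merge 46/179 + 56/179 → 102/179
merge 77/179 + 102/179 → 1
L = 17/179 + 37/179 + 46/179 + 77/179 + 102/179 + 1 = 458/179 ≈ 2.559 bits/symbol.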